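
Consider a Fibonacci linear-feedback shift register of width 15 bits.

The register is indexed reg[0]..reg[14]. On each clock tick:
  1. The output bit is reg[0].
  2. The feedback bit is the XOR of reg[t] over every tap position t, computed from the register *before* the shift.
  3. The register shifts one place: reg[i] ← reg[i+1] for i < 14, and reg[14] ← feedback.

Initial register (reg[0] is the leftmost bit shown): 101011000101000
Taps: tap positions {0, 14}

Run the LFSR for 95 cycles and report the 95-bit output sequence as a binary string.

10101100010100011001000011000010001111101111100001010110101000001100100110000001000111011111110

tick  register→output (feedback)
  0  101011000101000→1 (1)
  1  010110001010001→0 (1)
  2  101100010100011→1 (0)
  3  011000101000110→0 (0)
  4  110001010001100→1 (1)
  5  100010100011001→1 (0)
  6  000101000110010→0 (0)
  7  001010001100100→0 (0)
  8  010100011001000→0 (0)
  9  101000110010000→1 (1)
 10  010001100100001→0 (1)
 11  100011001000011→1 (0)
 12  000110010000110→0 (0)
 13  001100100001100→0 (0)
 14  011001000011000→0 (0)
 15  110010000110000→1 (1)
 16  100100001100001→1 (0)
 17  001000011000010→0 (0)
 18  010000110000100→0 (0)
 19  100001100001000→1 (1)
 20  000011000010001→0 (1)
 21  000110000100011→0 (1)
 22  001100001000111→0 (1)
 23  011000010001111→0 (1)
 24  110000100011111→1 (0)
 25  100001000111110→1 (1)
 26  000010001111101→0 (1)
 27  000100011111011→0 (1)
 28  001000111110111→0 (1)
 29  010001111101111→0 (1)
 30  100011111011111→1 (0)
 31  000111110111110→0 (0)
 32  001111101111100→0 (0)
 33  011111011111000→0 (0)
 34  111110111110000→1 (1)
 35  111101111100001→1 (0)
 36  111011111000010→1 (1)
 37  110111110000101→1 (0)
 38  101111100001010→1 (1)
 39  011111000010101→0 (1)
 40  111110000101011→1 (0)
 41  111100001010110→1 (1)
 42  111000010101101→1 (0)
 43  110000101011010→1 (1)
 44  100001010110101→1 (0)
 45  000010101101010→0 (0)
 46  000101011010100→0 (0)
 47  001010110101000→0 (0)
 48  010101101010000→0 (0)
 49  101011010100000→1 (1)
 50  010110101000001→0 (1)
 51  101101010000011→1 (0)
 52  011010100000110→0 (0)
 53  110101000001100→1 (1)
 54  101010000011001→1 (0)
 55  010100000110010→0 (0)
 56  101000001100100→1 (1)
 57  010000011001001→0 (1)
 58  100000110010011→1 (0)
 59  000001100100110→0 (0)
 60  000011001001100→0 (0)
 61  000110010011000→0 (0)
 62  001100100110000→0 (0)
 63  011001001100000→0 (0)
 64  110010011000000→1 (1)
 65  100100110000001→1 (0)
 66  001001100000010→0 (0)
 67  010011000000100→0 (0)
 68  100110000001000→1 (1)
 69  001100000010001→0 (1)
 70  011000000100011→0 (1)
 71  110000001000111→1 (0)
 72  100000010001110→1 (1)
 73  000000100011101→0 (1)
 74  000001000111011→0 (1)
 75  000010001110111→0 (1)
 76  000100011101111→0 (1)
 77  001000111011111→0 (1)
 78  010001110111111→0 (1)
 79  100011101111111→1 (0)
 80  000111011111110→0 (0)
 81  001110111111100→0 (0)
 82  011101111111000→0 (0)
 83  111011111110000→1 (1)
 84  110111111100001→1 (0)
 85  101111111000010→1 (1)
 86  011111110000101→0 (1)
 87  111111100001011→1 (0)
 88  111111000010110→1 (1)
 89  111110000101101→1 (0)
 90  111100001011010→1 (1)
 91  111000010110101→1 (0)
 92  110000101101010→1 (1)
 93  100001011010101→1 (0)
 94  000010110101010→0 (0)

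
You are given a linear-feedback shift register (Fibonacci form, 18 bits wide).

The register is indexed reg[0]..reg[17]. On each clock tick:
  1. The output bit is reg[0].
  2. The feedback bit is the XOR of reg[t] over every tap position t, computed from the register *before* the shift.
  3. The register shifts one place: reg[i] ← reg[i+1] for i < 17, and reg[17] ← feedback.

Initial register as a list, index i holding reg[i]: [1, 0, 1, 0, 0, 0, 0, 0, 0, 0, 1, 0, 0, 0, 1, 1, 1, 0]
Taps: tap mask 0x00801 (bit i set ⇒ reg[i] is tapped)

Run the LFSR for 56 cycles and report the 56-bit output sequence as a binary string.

10100000001000111010111101010110010001110101101100100111

k : reg_k → out_k, fb_k
0: 101000000010001110 → 1, fb=1
1: 010000000100011101 → 0, fb=0
2: 100000001000111010 → 1, fb=1
3: 000000010001110101 → 0, fb=1
4: 000000100011101011 → 0, fb=1
5: 000001000111010111 → 0, fb=1
6: 000010001110101111 → 0, fb=0
7: 000100011101011110 → 0, fb=1
8: 001000111010111101 → 0, fb=0
9: 010001110101111010 → 0, fb=1
10: 100011101011110101 → 1, fb=0
11: 000111010111101010 → 0, fb=1
12: 001110101111010101 → 0, fb=1
13: 011101011110101011 → 0, fb=0
14: 111010111101010110 → 1, fb=0
15: 110101111010101100 → 1, fb=1
16: 101011110101011001 → 1, fb=0
17: 010111101010110010 → 0, fb=0
18: 101111010101100100 → 1, fb=0
19: 011110101011001000 → 0, fb=1
20: 111101010110010001 → 1, fb=1
21: 111010101100100011 → 1, fb=1
22: 110101011001000111 → 1, fb=0
23: 101010110010001110 → 1, fb=1
24: 010101100100011101 → 0, fb=0
25: 101011001000111010 → 1, fb=1
26: 010110010001110101 → 0, fb=1
27: 101100100011101011 → 1, fb=0
28: 011001000111010110 → 0, fb=1
29: 110010001110101101 → 1, fb=1
30: 100100011101011011 → 1, fb=0
31: 001000111010110110 → 0, fb=0
32: 010001110101101100 → 0, fb=1
33: 100011101011011001 → 1, fb=0
34: 000111010110110010 → 0, fb=0
35: 001110101101100100 → 0, fb=1
36: 011101011011001001 → 0, fb=1
37: 111010110110010011 → 1, fb=1
38: 110101101100100111 → 1, fb=1
39: 101011011001001111 → 1, fb=0
40: 010110110010011110 → 0, fb=0
41: 101101100100111100 → 1, fb=1
42: 011011001001111001 → 0, fb=1
43: 110110010011110011 → 1, fb=0
44: 101100100111100110 → 1, fb=0
45: 011001001111001100 → 0, fb=1
46: 110010011110011001 → 1, fb=1
47: 100100111100110011 → 1, fb=1
48: 001001111001100111 → 0, fb=1
49: 010011110011001111 → 0, fb=1
50: 100111100110011111 → 1, fb=1
51: 001111001100111111 → 0, fb=0
52: 011110011001111110 → 0, fb=1
53: 111100110011111101 → 1, fb=0
54: 111001100111111010 → 1, fb=0
55: 110011001111110100 → 1, fb=0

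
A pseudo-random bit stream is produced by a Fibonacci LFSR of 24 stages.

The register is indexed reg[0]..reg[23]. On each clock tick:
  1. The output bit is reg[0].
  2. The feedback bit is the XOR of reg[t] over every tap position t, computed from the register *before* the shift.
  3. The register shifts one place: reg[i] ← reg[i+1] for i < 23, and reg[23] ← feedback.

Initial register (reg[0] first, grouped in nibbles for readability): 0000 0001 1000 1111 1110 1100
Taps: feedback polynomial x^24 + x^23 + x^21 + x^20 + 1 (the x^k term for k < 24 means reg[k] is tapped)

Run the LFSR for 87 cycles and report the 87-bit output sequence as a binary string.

tick  register→output (feedback)
  0  000000011000111111101100→0 (0)
  1  000000110001111111011000→0 (1)
  2  000001100011111110110001→0 (1)
  3  000011000111111101100011→0 (1)
  4  000110001111111011000111→0 (0)
  5  001100011111110110001110→0 (0)
  6  011000111111101100011100→0 (0)
  7  110001111111011000111000→1 (0)
  8  100011111110110001110000→1 (1)
  9  000111111101100011100001→0 (1)
 10  001111111011000111000011→0 (1)
 11  011111110110001110000111→0 (0)
 12  111111101100011100001110→1 (1)
 13  111111011000111000011101→1 (0)
 14  111110110001110000111010→1 (0)
 15  111101100011100001110100→1 (0)
 16  111011000111000011101000→1 (0)
 17  110110001110000111010000→1 (1)
 18  101100011100001110100001→1 (0)
 19  011000111000011101000010→0 (0)
 20  110001110000111010000100→1 (0)
 21  100011100001110100001000→1 (0)
 22  000111000011101000010000→0 (0)
 23  001110000111010000100000→0 (0)
 24  011100001110100001000000→0 (0)
 25  111000011101000010000000→1 (1)
 26  110000111010000100000001→1 (0)
 27  100001110100001000000010→1 (1)
 28  000011101000010000000101→0 (0)
 29  000111010000100000001010→0 (1)
 30  001110100001000000010101→0 (0)
 31  011101000010000000101010→0 (1)
 32  111010000100000001010101→1 (1)
 33  110100001000000010101011→1 (1)
 34  101000010000000101010111→1 (1)
 35  010000100000001010101111→0 (1)
 36  100001000000010101011111→1 (0)
 37  000010000000101010111110→0 (0)
 38  000100000001010101111100→0 (0)
 39  001000000010101011111000→0 (1)
 40  010000000101010111110001→0 (1)
 41  100000001010101111100011→1 (0)
 42  000000010101011111000110→0 (1)
 43  000000101010111110001101→0 (1)
 44  000001010101111100011011→0 (0)
 45  000010101011111000110110→0 (1)
 46  000101010111110001101101→0 (1)
 47  001010101111100011011011→0 (0)
 48  010101011111000110110110→0 (1)
 49  101010111110001101101101→1 (0)
 50  010101111100011011011010→0 (1)
 51  101011111000110110110101→1 (1)
 52  010111110001101101101011→0 (0)
 53  101111100011011011010110→1 (0)
 54  011111000110110110101100→0 (0)
 55  111110001101101101011000→1 (0)
 56  111100011011011010110000→1 (1)
 57  111000110110110101100001→1 (0)
 58  110001101101101011000010→1 (1)
 59  100011011011010110000101→1 (1)
 60  000110110110101100001011→0 (0)
 61  001101101101011000010110→0 (1)
 62  011011011010110000101101→0 (1)
 63  110110110101100001011011→1 (1)
 64  101101101011000010110111→1 (1)
 65  011011010110000101101111→0 (1)
 66  110110101100001011011111→1 (0)
 67  101101011000010110111110→1 (1)
 68  011010110000101101111101→0 (1)
 69  110101100001011011111011→1 (1)
 70  101011000010110111110111→1 (1)
 71  010110000101101111101111→0 (1)
 72  101100001011011111011111→1 (0)
 73  011000010110111110111110→0 (0)
 74  110000101101111101111100→1 (1)
 75  100001011011111011111001→1 (1)
 76  000010110111110111110011→0 (1)
 77  000101101111101111100111→0 (0)
 78  001011011111011111001110→0 (0)
 79  010110111110111110011100→0 (0)
 80  101101111101111100111000→1 (0)
 81  011011111011111001110000→0 (0)
 82  110111110111110011100000→1 (1)
 83  101111101111100111000001→1 (0)
 84  011111011111001110000010→0 (0)
 85  111110111110011100000100→1 (0)
 86  111101111100111000001000→1 (0)

000000011000111111101100011100001110100001000000010101011111000110110110101100001011011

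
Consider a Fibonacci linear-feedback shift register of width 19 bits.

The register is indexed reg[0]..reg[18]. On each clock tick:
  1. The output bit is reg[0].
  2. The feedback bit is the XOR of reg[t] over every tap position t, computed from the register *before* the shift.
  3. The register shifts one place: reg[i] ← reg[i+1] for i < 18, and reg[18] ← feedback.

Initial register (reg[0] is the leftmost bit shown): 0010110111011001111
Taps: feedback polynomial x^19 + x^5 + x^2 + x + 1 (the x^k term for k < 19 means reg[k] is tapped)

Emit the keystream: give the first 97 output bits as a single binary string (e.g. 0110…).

0010110111011001111011110100011000001100100000100111011011111000001100111111110111011100100010010

tick  register→output (feedback)
  0  0010110111011001111→0 (0)
  1  0101101110110011110→0 (1)
  2  1011011101100111101→1 (1)
  3  0110111011001111011→0 (1)
  4  1101110110011110111→1 (1)
  5  1011101100111101111→1 (0)
  6  0111011001111011110→0 (1)
  7  1110110011110111101→1 (0)
  8  1101100111101111010→1 (0)
  9  1011001111011110100→1 (0)
 10  0110011110111101000→0 (1)
 11  1100111101111010001→1 (1)
 12  1001111011110100011→1 (0)
 13  0011110111101000110→0 (0)
 14  0111101111010001100→0 (0)
 15  1111011110100011000→1 (0)
 16  1110111101000110000→1 (0)
 17  1101111010001100000→1 (1)
 18  1011110100011000001→1 (1)
 19  0111101000110000011→0 (0)
 20  1111010001100000110→1 (0)
 21  1110100011000001100→1 (1)
 22  1101000110000011001→1 (0)
 23  1010001100000110010→1 (0)
 24  0100011000001100100→0 (0)
 25  1000110000011001000→1 (0)
 26  0001100000110010000→0 (0)
 27  0011000001100100000→0 (1)
 28  0110000011001000001→0 (0)
 29  1100000110010000010→1 (0)
 30  1000001100100000100→1 (1)
 31  0000011001000001001→0 (1)
 32  0000110010000010011→0 (1)
 33  0001100100000100111→0 (0)
 34  0011001000001001110→0 (1)
 35  0110010000010011101→0 (1)
 36  1100100000100111011→1 (0)
 37  1001000001001110110→1 (1)
 38  0010000010011101101→0 (1)
 39  0100000100111011011→0 (1)
 40  1000001001110110111→1 (1)
 41  0000010011101101111→0 (1)
 42  0000100111011011111→0 (0)
 43  0001001110110111110→0 (0)
 44  0010011101101111100→0 (0)
 45  0100111011011111000→0 (0)
 46  1001110110111110000→1 (0)
 47  0011101101111100000→0 (1)
 48  0111011011111000001→0 (1)
 49  1110110111110000011→1 (0)
 50  1101101111100000110→1 (0)
 51  1011011111000001100→1 (1)
 52  0110111110000011001→0 (1)
 53  1101111100000110011→1 (1)
 54  1011111000001100111→1 (1)
 55  0111110000011001111→0 (1)
 56  1111100000110011111→1 (1)
 57  1111000001100111111→1 (1)
 58  1110000011001111111→1 (1)
 59  1100000110011111111→1 (0)
 60  1000001100111111110→1 (1)
 61  0000011001111111101→0 (1)
 62  0000110011111111011→0 (1)
 63  0001100111111110111→0 (0)
 64  0011001111111101110→0 (1)
 65  0110011111111011101→0 (1)
 66  1100111111110111011→1 (1)
 67  1001111111101110111→1 (0)
 68  0011111111011101110→0 (0)
 69  0111111110111011100→0 (1)
 70  1111111101110111001→1 (0)
 71  1111111011101110010→1 (0)
 72  1111110111011100100→1 (0)
 73  1111101110111001000→1 (1)
 74  1111011101110010001→1 (0)
 75  1110111011100100010→1 (0)
 76  1101110111001000100→1 (1)
 77  1011101110010001001→1 (0)
 78  0111011100100010010→0 (1)
 79  1110111001000100101→1 (0)
 80  1101110010001001010→1 (1)
 81  1011100100010010101→1 (0)
 82  0111001000100101010→0 (0)
 83  1110010001001010100→1 (0)
 84  1100100010010101000→1 (0)
 85  1001000100101010000→1 (1)
 86  0010001001010100001→0 (1)
 87  0100010010101000011→0 (0)
 88  1000100101010000110→1 (1)
 89  0001001010100001101→0 (0)
 90  0010010101000011010→0 (0)
 91  0100101010000110100→0 (1)
 92  1001010100001101001→1 (0)
 93  0010101000011010010→0 (1)
 94  0101010000110100101→0 (0)
 95  1010100001101001010→1 (0)
 96  0101000011010010100→0 (1)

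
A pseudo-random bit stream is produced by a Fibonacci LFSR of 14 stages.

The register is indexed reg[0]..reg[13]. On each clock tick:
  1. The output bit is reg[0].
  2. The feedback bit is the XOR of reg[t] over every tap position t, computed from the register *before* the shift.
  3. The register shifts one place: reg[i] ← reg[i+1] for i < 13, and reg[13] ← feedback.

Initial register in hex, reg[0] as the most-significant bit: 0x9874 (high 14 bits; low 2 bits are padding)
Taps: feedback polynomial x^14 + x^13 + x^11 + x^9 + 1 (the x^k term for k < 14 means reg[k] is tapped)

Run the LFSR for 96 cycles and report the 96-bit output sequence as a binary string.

100110000111010110101110010010010110101000100000110110011010110100110001111110000000010110101111

step | reg (before) | out | fb
   0 | 10011000011101 | 1 | 0
   1 | 00110000111010 | 0 | 1
   2 | 01100001110101 | 0 | 1
   3 | 11000011101011 | 1 | 0
   4 | 10000111010110 | 1 | 1
   5 | 00001110101101 | 0 | 0
   6 | 00011101011010 | 0 | 1
   7 | 00111010110101 | 0 | 1
   8 | 01110101101011 | 0 | 1
   9 | 11101011010111 | 1 | 0
  10 | 11010110101110 | 1 | 0
  11 | 10101101011100 | 1 | 1
  12 | 01011010111001 | 0 | 0
  13 | 10110101110010 | 1 | 0
  14 | 01101011100100 | 0 | 1
  15 | 11010111001001 | 1 | 0
  16 | 10101110010010 | 1 | 0
  17 | 01011100100100 | 0 | 1
  18 | 10111001001001 | 1 | 0
  19 | 01110010010010 | 0 | 1
  20 | 11100100100101 | 1 | 1
  21 | 11001001001011 | 1 | 0
  22 | 10010010010110 | 1 | 1
  23 | 00100100101101 | 0 | 0
  24 | 01001001011010 | 0 | 1
  25 | 10010010110101 | 1 | 0
  26 | 00100101101010 | 0 | 0
  27 | 01001011010100 | 0 | 0
  28 | 10010110101000 | 1 | 1
  29 | 00101101010001 | 0 | 0
  30 | 01011010100010 | 0 | 0
  31 | 10110101000100 | 1 | 0
  32 | 01101010001000 | 0 | 0
  33 | 11010100010000 | 1 | 0
  34 | 10101000100000 | 1 | 1
  35 | 01010001000001 | 0 | 1
  36 | 10100010000011 | 1 | 0
  37 | 01000100000110 | 0 | 1
  38 | 10001000001101 | 1 | 1
  39 | 00010000011011 | 0 | 0
  40 | 00100000110110 | 0 | 0
  41 | 01000001101100 | 0 | 1
  42 | 10000011011001 | 1 | 1
  43 | 00000110110011 | 0 | 0
  44 | 00001101100110 | 0 | 1
  45 | 00011011001101 | 0 | 0
  46 | 00110110011010 | 0 | 1
  47 | 01101100110101 | 0 | 1
  48 | 11011001101011 | 1 | 0
  49 | 10110011010110 | 1 | 1
  50 | 01100110101101 | 0 | 0
  51 | 11001101011010 | 1 | 0
  52 | 10011010110100 | 1 | 1
  53 | 00110101101001 | 0 | 1
  54 | 01101011010011 | 0 | 0
  55 | 11010110100110 | 1 | 0
  56 | 10101101001100 | 1 | 0
  57 | 01011010011000 | 0 | 1
  58 | 10110100110001 | 1 | 1
  59 | 01101001100011 | 0 | 1
  60 | 11010011000111 | 1 | 1
  61 | 10100110001111 | 1 | 1
  62 | 01001100011111 | 0 | 1
  63 | 10011000111111 | 1 | 0
  64 | 00110001111110 | 0 | 0
  65 | 01100011111100 | 0 | 0
  66 | 11000111111000 | 1 | 0
  67 | 10001111110000 | 1 | 0
  68 | 00011111100000 | 0 | 0
  69 | 00111111000000 | 0 | 0
  70 | 01111110000000 | 0 | 0
  71 | 11111100000000 | 1 | 1
  72 | 11111000000001 | 1 | 0
  73 | 11110000000010 | 1 | 1
  74 | 11100000000101 | 1 | 1
  75 | 11000000001011 | 1 | 0
  76 | 10000000010110 | 1 | 1
  77 | 00000000101101 | 0 | 0
  78 | 00000001011010 | 0 | 1
  79 | 00000010110101 | 0 | 1
  80 | 00000101101011 | 0 | 1
  81 | 00001011010111 | 0 | 1
  82 | 00010110101111 | 0 | 0
  83 | 00101101011110 | 0 | 0
  84 | 01011010111100 | 0 | 0
  85 | 10110101111000 | 1 | 0
  86 | 01101011110000 | 0 | 1
  87 | 11010111100001 | 1 | 0
  88 | 10101111000010 | 1 | 1
  89 | 01011110000101 | 0 | 0
  90 | 10111100001010 | 1 | 1
  91 | 01111000010101 | 0 | 1
  92 | 11110000101011 | 1 | 0
  93 | 11100001010110 | 1 | 1
  94 | 11000010101101 | 1 | 1
  95 | 10000101011011 | 1 | 1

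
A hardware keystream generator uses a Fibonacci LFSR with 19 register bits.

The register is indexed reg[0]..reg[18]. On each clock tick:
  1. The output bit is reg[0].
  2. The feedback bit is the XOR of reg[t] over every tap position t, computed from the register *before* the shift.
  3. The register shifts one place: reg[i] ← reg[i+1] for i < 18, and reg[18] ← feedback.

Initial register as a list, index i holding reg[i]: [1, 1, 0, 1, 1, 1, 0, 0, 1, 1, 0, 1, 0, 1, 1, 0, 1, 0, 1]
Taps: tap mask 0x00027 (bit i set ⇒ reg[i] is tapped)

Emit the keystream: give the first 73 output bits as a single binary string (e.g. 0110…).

k : reg_k → out_k, fb_k
0: 1101110011010110101 → 1, fb=1
1: 1011100110101101011 → 1, fb=0
2: 0111001101011010110 → 0, fb=0
3: 1110011010110101100 → 1, fb=0
4: 1100110101101011000 → 1, fb=1
5: 1001101011010110001 → 1, fb=1
6: 0011010110101100011 → 0, fb=0
7: 0110101101011000110 → 0, fb=0
8: 1101011010110001100 → 1, fb=1
9: 1010110101100011001 → 1, fb=1
10: 0101101011000110011 → 0, fb=1
11: 1011010110001100111 → 1, fb=1
12: 0110101100011001111 → 0, fb=0
13: 1101011000110011110 → 1, fb=1
14: 1010110001100111101 → 1, fb=1
15: 0101100011001111011 → 0, fb=1
16: 1011000110011110111 → 1, fb=0
17: 0110001100111101110 → 0, fb=0
18: 1100011001111011100 → 1, fb=1
19: 1000110011110111001 → 1, fb=0
20: 0001100111101110010 → 0, fb=0
21: 0011001111011100100 → 0, fb=1
22: 0110011110111001001 → 0, fb=1
23: 1100111101110010011 → 1, fb=1
24: 1001111011100100111 → 1, fb=0
25: 0011110111001001110 → 0, fb=0
26: 0111101110010011100 → 0, fb=0
27: 1111011100100111000 → 1, fb=0
28: 1110111001001110000 → 1, fb=0
29: 1101110010011100000 → 1, fb=1
30: 1011100100111000001 → 1, fb=0
31: 0111001001110000010 → 0, fb=0
32: 1110010011100000100 → 1, fb=0
33: 1100100111000001000 → 1, fb=0
34: 1001001110000010000 → 1, fb=1
35: 0010011100000100001 → 0, fb=0
36: 0100111000001000010 → 0, fb=0
37: 1001110000010000100 → 1, fb=0
38: 0011100000100001000 → 0, fb=1
39: 0111000001000010001 → 0, fb=0
40: 1110000010000100010 → 1, fb=1
41: 1100000100001000101 → 1, fb=0
42: 1000001000010001010 → 1, fb=1
43: 0000010000100010101 → 0, fb=1
44: 0000100001000101011 → 0, fb=0
45: 0001000010001010110 → 0, fb=0
46: 0010000100010101100 → 0, fb=1
47: 0100001000101011001 → 0, fb=1
48: 1000010001010110011 → 1, fb=0
49: 0000100010101100110 → 0, fb=0
50: 0001000101011001100 → 0, fb=0
51: 0010001010110011000 → 0, fb=1
52: 0100010101100110001 → 0, fb=0
53: 1000101011001100010 → 1, fb=1
54: 0001010110011000101 → 0, fb=1
55: 0010101100110001011 → 0, fb=1
56: 0101011001100010111 → 0, fb=0
57: 1010110011000101110 → 1, fb=1
58: 0101100110001011101 → 0, fb=1
59: 1011001100010111011 → 1, fb=0
60: 0110011000101110110 → 0, fb=1
61: 1100110001011101101 → 1, fb=1
62: 1001100010111011011 → 1, fb=1
63: 0011000101110110111 → 0, fb=1
64: 0110001011101101111 → 0, fb=0
65: 1100010111011011110 → 1, fb=1
66: 1000101110110111101 → 1, fb=1
67: 0001011101101111011 → 0, fb=1
68: 0010111011011110111 → 0, fb=0
69: 0101110110111101110 → 0, fb=0
70: 1011101101111011100 → 1, fb=0
71: 0111011011110111000 → 0, fb=1
72: 1110110111101110001 → 1, fb=0

1101110011010110101100011001111011100100111000001000010001010110011000101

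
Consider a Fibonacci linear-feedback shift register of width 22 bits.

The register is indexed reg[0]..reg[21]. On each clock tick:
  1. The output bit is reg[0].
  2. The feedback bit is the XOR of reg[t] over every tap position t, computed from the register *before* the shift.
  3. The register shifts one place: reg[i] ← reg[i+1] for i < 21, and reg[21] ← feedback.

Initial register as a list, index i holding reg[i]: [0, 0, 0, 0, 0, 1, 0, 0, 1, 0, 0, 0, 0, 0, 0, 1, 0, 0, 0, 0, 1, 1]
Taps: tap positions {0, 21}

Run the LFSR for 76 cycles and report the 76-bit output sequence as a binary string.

k : reg_k → out_k, fb_k
0: 0000010010000001000011 → 0, fb=1
1: 0000100100000010000111 → 0, fb=1
2: 0001001000000100001111 → 0, fb=1
3: 0010010000001000011111 → 0, fb=1
4: 0100100000010000111111 → 0, fb=1
5: 1001000000100001111111 → 1, fb=0
6: 0010000001000011111110 → 0, fb=0
7: 0100000010000111111100 → 0, fb=0
8: 1000000100001111111000 → 1, fb=1
9: 0000001000011111110001 → 0, fb=1
10: 0000010000111111100011 → 0, fb=1
11: 0000100001111111000111 → 0, fb=1
12: 0001000011111110001111 → 0, fb=1
13: 0010000111111100011111 → 0, fb=1
14: 0100001111111000111111 → 0, fb=1
15: 1000011111110001111111 → 1, fb=0
16: 0000111111100011111110 → 0, fb=0
17: 0001111111000111111100 → 0, fb=0
18: 0011111110001111111000 → 0, fb=0
19: 0111111100011111110000 → 0, fb=0
20: 1111111000111111100000 → 1, fb=1
21: 1111110001111111000001 → 1, fb=0
22: 1111100011111110000010 → 1, fb=1
23: 1111000111111100000101 → 1, fb=0
24: 1110001111111000001010 → 1, fb=1
25: 1100011111110000010101 → 1, fb=0
26: 1000111111100000101010 → 1, fb=1
27: 0001111111000001010101 → 0, fb=1
28: 0011111110000010101011 → 0, fb=1
29: 0111111100000101010111 → 0, fb=1
30: 1111111000001010101111 → 1, fb=0
31: 1111110000010101011110 → 1, fb=1
32: 1111100000101010111101 → 1, fb=0
33: 1111000001010101111010 → 1, fb=1
34: 1110000010101011110101 → 1, fb=0
35: 1100000101010111101010 → 1, fb=1
36: 1000001010101111010101 → 1, fb=0
37: 0000010101011110101010 → 0, fb=0
38: 0000101010111101010100 → 0, fb=0
39: 0001010101111010101000 → 0, fb=0
40: 0010101011110101010000 → 0, fb=0
41: 0101010111101010100000 → 0, fb=0
42: 1010101111010101000000 → 1, fb=1
43: 0101011110101010000001 → 0, fb=1
44: 1010111101010100000011 → 1, fb=0
45: 0101111010101000000110 → 0, fb=0
46: 1011110101010000001100 → 1, fb=1
47: 0111101010100000011001 → 0, fb=1
48: 1111010101000000110011 → 1, fb=0
49: 1110101010000001100110 → 1, fb=1
50: 1101010100000011001101 → 1, fb=0
51: 1010101000000110011010 → 1, fb=1
52: 0101010000001100110101 → 0, fb=1
53: 1010100000011001101011 → 1, fb=0
54: 0101000000110011010110 → 0, fb=0
55: 1010000001100110101100 → 1, fb=1
56: 0100000011001101011001 → 0, fb=1
57: 1000000110011010110011 → 1, fb=0
58: 0000001100110101100110 → 0, fb=0
59: 0000011001101011001100 → 0, fb=0
60: 0000110011010110011000 → 0, fb=0
61: 0001100110101100110000 → 0, fb=0
62: 0011001101011001100000 → 0, fb=0
63: 0110011010110011000000 → 0, fb=0
64: 1100110101100110000000 → 1, fb=1
65: 1001101011001100000001 → 1, fb=0
66: 0011010110011000000010 → 0, fb=0
67: 0110101100110000000100 → 0, fb=0
68: 1101011001100000001000 → 1, fb=1
69: 1010110011000000010001 → 1, fb=0
70: 0101100110000000100010 → 0, fb=0
71: 1011001100000001000100 → 1, fb=1
72: 0110011000000010001001 → 0, fb=1
73: 1100110000000100010011 → 1, fb=0
74: 1001100000001000100110 → 1, fb=1
75: 0011000000010001001101 → 0, fb=1

0000010010000001000011111110001111111000001010101111010101000000110011010110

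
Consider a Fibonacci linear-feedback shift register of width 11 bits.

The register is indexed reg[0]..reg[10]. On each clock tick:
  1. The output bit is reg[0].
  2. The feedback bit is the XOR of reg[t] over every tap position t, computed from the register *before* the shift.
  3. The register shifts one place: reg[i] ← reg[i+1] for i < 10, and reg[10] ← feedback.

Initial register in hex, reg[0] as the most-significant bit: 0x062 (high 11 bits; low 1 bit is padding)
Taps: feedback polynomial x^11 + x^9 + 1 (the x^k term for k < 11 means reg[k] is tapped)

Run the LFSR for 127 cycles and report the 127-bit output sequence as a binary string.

0000011000101010010100010000100000101011111110111001100100111100001011001010111000010001101010000011101111111001001100111101001

step | reg (before) | out | fb
   0 | 00000110001 | 0 | 0
   1 | 00001100010 | 0 | 1
   2 | 00011000101 | 0 | 0
   3 | 00110001010 | 0 | 1
   4 | 01100010101 | 0 | 0
   5 | 11000101010 | 1 | 0
   6 | 10001010100 | 1 | 1
   7 | 00010101001 | 0 | 0
   8 | 00101010010 | 0 | 1
   9 | 01010100101 | 0 | 0
  10 | 10101001010 | 1 | 0
  11 | 01010010100 | 0 | 0
  12 | 10100101000 | 1 | 1
  13 | 01001010001 | 0 | 0
  14 | 10010100010 | 1 | 0
  15 | 00101000100 | 0 | 0
  16 | 01010001000 | 0 | 0
  17 | 10100010000 | 1 | 1
  18 | 01000100001 | 0 | 0
  19 | 10001000010 | 1 | 0
  20 | 00010000100 | 0 | 0
  21 | 00100001000 | 0 | 0
  22 | 01000010000 | 0 | 0
  23 | 10000100000 | 1 | 1
  24 | 00001000001 | 0 | 0
  25 | 00010000010 | 0 | 1
  26 | 00100000101 | 0 | 0
  27 | 01000001010 | 0 | 1
  28 | 10000010101 | 1 | 1
  29 | 00000101011 | 0 | 1
  30 | 00001010111 | 0 | 1
  31 | 00010101111 | 0 | 1
  32 | 00101011111 | 0 | 1
  33 | 01010111111 | 0 | 1
  34 | 10101111111 | 1 | 0
  35 | 01011111110 | 0 | 1
  36 | 10111111101 | 1 | 1
  37 | 01111111011 | 0 | 1
  38 | 11111110111 | 1 | 0
  39 | 11111101110 | 1 | 0
  40 | 11111011100 | 1 | 1
  41 | 11110111001 | 1 | 1
  42 | 11101110011 | 1 | 0
  43 | 11011100110 | 1 | 0
  44 | 10111001100 | 1 | 1
  45 | 01110011001 | 0 | 0
  46 | 11100110010 | 1 | 0
  47 | 11001100100 | 1 | 1
  48 | 10011001001 | 1 | 1
  49 | 00110010011 | 0 | 1
  50 | 01100100111 | 0 | 1
  51 | 11001001111 | 1 | 0
  52 | 10010011110 | 1 | 0
  53 | 00100111100 | 0 | 0
  54 | 01001111000 | 0 | 0
  55 | 10011110000 | 1 | 1
  56 | 00111100001 | 0 | 0
  57 | 01111000010 | 0 | 1
  58 | 11110000101 | 1 | 1
  59 | 11100001011 | 1 | 0
  60 | 11000010110 | 1 | 0
  61 | 10000101100 | 1 | 1
  62 | 00001011001 | 0 | 0
  63 | 00010110010 | 0 | 1
  64 | 00101100101 | 0 | 0
  65 | 01011001010 | 0 | 1
  66 | 10110010101 | 1 | 1
  67 | 01100101011 | 0 | 1
  68 | 11001010111 | 1 | 0
  69 | 10010101110 | 1 | 0
  70 | 00101011100 | 0 | 0
  71 | 01010111000 | 0 | 0
  72 | 10101110000 | 1 | 1
  73 | 01011100001 | 0 | 0
  74 | 10111000010 | 1 | 0
  75 | 01110000100 | 0 | 0
  76 | 11100001000 | 1 | 1
  77 | 11000010001 | 1 | 1
  78 | 10000100011 | 1 | 0
  79 | 00001000110 | 0 | 1
  80 | 00010001101 | 0 | 0
  81 | 00100011010 | 0 | 1
  82 | 01000110101 | 0 | 0
  83 | 10001101010 | 1 | 0
  84 | 00011010100 | 0 | 0
  85 | 00110101000 | 0 | 0
  86 | 01101010000 | 0 | 0
  87 | 11010100000 | 1 | 1
  88 | 10101000001 | 1 | 1
  89 | 01010000011 | 0 | 1
  90 | 10100000111 | 1 | 0
  91 | 01000001110 | 0 | 1
  92 | 10000011101 | 1 | 1
  93 | 00000111011 | 0 | 1
  94 | 00001110111 | 0 | 1
  95 | 00011101111 | 0 | 1
  96 | 00111011111 | 0 | 1
  97 | 01110111111 | 0 | 1
  98 | 11101111111 | 1 | 0
  99 | 11011111110 | 1 | 0
 100 | 10111111100 | 1 | 1
 101 | 01111111001 | 0 | 0
 102 | 11111110010 | 1 | 0
 103 | 11111100100 | 1 | 1
 104 | 11111001001 | 1 | 1
 105 | 11110010011 | 1 | 0
 106 | 11100100110 | 1 | 0
 107 | 11001001100 | 1 | 1
 108 | 10010011001 | 1 | 1
 109 | 00100110011 | 0 | 1
 110 | 01001100111 | 0 | 1
 111 | 10011001111 | 1 | 0
 112 | 00110011110 | 0 | 1
 113 | 01100111101 | 0 | 0
 114 | 11001111010 | 1 | 0
 115 | 10011110100 | 1 | 1
 116 | 00111101001 | 0 | 0
 117 | 01111010010 | 0 | 1
 118 | 11110100101 | 1 | 1
 119 | 11101001011 | 1 | 0
 120 | 11010010110 | 1 | 0
 121 | 10100101100 | 1 | 1
 122 | 01001011001 | 0 | 0
 123 | 10010110010 | 1 | 0
 124 | 00101100100 | 0 | 0
 125 | 01011001000 | 0 | 0
 126 | 10110010000 | 1 | 1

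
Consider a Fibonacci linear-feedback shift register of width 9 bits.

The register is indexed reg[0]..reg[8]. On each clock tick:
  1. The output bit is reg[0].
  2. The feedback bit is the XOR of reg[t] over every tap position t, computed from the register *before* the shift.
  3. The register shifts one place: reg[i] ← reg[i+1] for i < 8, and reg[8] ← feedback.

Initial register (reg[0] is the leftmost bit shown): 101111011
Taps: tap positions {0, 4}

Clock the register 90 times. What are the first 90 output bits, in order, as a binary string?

101111011011001101000011101111000011111111100000111101111100010111001100100000100101001110

k : reg_k → out_k, fb_k
0: 101111011 → 1, fb=0
1: 011110110 → 0, fb=1
2: 111101101 → 1, fb=1
3: 111011011 → 1, fb=0
4: 110110110 → 1, fb=0
5: 101101100 → 1, fb=1
6: 011011001 → 0, fb=1
7: 110110011 → 1, fb=0
8: 101100110 → 1, fb=1
9: 011001101 → 0, fb=0
10: 110011010 → 1, fb=0
11: 100110100 → 1, fb=0
12: 001101000 → 0, fb=0
13: 011010000 → 0, fb=1
14: 110100001 → 1, fb=1
15: 101000011 → 1, fb=1
16: 010000111 → 0, fb=0
17: 100001110 → 1, fb=1
18: 000011101 → 0, fb=1
19: 000111011 → 0, fb=1
20: 001110111 → 0, fb=1
21: 011101111 → 0, fb=0
22: 111011110 → 1, fb=0
23: 110111100 → 1, fb=0
24: 101111000 → 1, fb=0
25: 011110000 → 0, fb=1
26: 111100001 → 1, fb=1
27: 111000011 → 1, fb=1
28: 110000111 → 1, fb=1
29: 100001111 → 1, fb=1
30: 000011111 → 0, fb=1
31: 000111111 → 0, fb=1
32: 001111111 → 0, fb=1
33: 011111111 → 0, fb=1
34: 111111111 → 1, fb=0
35: 111111110 → 1, fb=0
36: 111111100 → 1, fb=0
37: 111111000 → 1, fb=0
38: 111110000 → 1, fb=0
39: 111100000 → 1, fb=1
40: 111000001 → 1, fb=1
41: 110000011 → 1, fb=1
42: 100000111 → 1, fb=1
43: 000001111 → 0, fb=0
44: 000011110 → 0, fb=1
45: 000111101 → 0, fb=1
46: 001111011 → 0, fb=1
47: 011110111 → 0, fb=1
48: 111101111 → 1, fb=1
49: 111011111 → 1, fb=0
50: 110111110 → 1, fb=0
51: 101111100 → 1, fb=0
52: 011111000 → 0, fb=1
53: 111110001 → 1, fb=0
54: 111100010 → 1, fb=1
55: 111000101 → 1, fb=1
56: 110001011 → 1, fb=1
57: 100010111 → 1, fb=0
58: 000101110 → 0, fb=0
59: 001011100 → 0, fb=1
60: 010111001 → 0, fb=1
61: 101110011 → 1, fb=0
62: 011100110 → 0, fb=0
63: 111001100 → 1, fb=1
64: 110011001 → 1, fb=0
65: 100110010 → 1, fb=0
66: 001100100 → 0, fb=0
67: 011001000 → 0, fb=0
68: 110010000 → 1, fb=0
69: 100100000 → 1, fb=1
70: 001000001 → 0, fb=0
71: 010000010 → 0, fb=0
72: 100000100 → 1, fb=1
73: 000001001 → 0, fb=0
74: 000010010 → 0, fb=1
75: 000100101 → 0, fb=0
76: 001001010 → 0, fb=0
77: 010010100 → 0, fb=1
78: 100101001 → 1, fb=1
79: 001010011 → 0, fb=1
80: 010100111 → 0, fb=0
81: 101001110 → 1, fb=1
82: 010011101 → 0, fb=1
83: 100111011 → 1, fb=0
84: 001110110 → 0, fb=1
85: 011101101 → 0, fb=0
86: 111011010 → 1, fb=0
87: 110110100 → 1, fb=0
88: 101101000 → 1, fb=1
89: 011010001 → 0, fb=1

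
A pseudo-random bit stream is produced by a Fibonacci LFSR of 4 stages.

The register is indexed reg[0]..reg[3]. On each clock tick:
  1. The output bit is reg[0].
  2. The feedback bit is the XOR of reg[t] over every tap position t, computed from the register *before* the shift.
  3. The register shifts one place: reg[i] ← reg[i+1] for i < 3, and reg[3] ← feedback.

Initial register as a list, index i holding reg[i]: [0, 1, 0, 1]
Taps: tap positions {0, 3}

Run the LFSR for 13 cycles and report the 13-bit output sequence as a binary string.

k : reg_k → out_k, fb_k
0: 0101 → 0, fb=1
1: 1011 → 1, fb=0
2: 0110 → 0, fb=0
3: 1100 → 1, fb=1
4: 1001 → 1, fb=0
5: 0010 → 0, fb=0
6: 0100 → 0, fb=0
7: 1000 → 1, fb=1
8: 0001 → 0, fb=1
9: 0011 → 0, fb=1
10: 0111 → 0, fb=1
11: 1111 → 1, fb=0
12: 1110 → 1, fb=1

0101100100011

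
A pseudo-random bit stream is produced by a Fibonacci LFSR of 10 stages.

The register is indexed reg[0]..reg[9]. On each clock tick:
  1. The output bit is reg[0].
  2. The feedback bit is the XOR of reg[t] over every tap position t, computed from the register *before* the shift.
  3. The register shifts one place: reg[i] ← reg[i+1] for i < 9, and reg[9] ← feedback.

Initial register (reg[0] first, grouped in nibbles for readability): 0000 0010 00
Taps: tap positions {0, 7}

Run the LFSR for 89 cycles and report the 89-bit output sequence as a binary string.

step | reg (before) | out | fb
   0 | 0000001000 | 0 | 0
   1 | 0000010000 | 0 | 0
   2 | 0000100000 | 0 | 0
   3 | 0001000000 | 0 | 0
   4 | 0010000000 | 0 | 0
   5 | 0100000000 | 0 | 0
   6 | 1000000000 | 1 | 1
   7 | 0000000001 | 0 | 0
   8 | 0000000010 | 0 | 0
   9 | 0000000100 | 0 | 1
  10 | 0000001001 | 0 | 0
  11 | 0000010010 | 0 | 0
  12 | 0000100100 | 0 | 1
  13 | 0001001001 | 0 | 0
  14 | 0010010010 | 0 | 0
  15 | 0100100100 | 0 | 1
  16 | 1001001001 | 1 | 1
  17 | 0010010011 | 0 | 0
  18 | 0100100110 | 0 | 1
  19 | 1001001101 | 1 | 0
  20 | 0010011010 | 0 | 0
  21 | 0100110100 | 0 | 1
  22 | 1001101001 | 1 | 1
  23 | 0011010011 | 0 | 0
  24 | 0110100110 | 0 | 1
  25 | 1101001101 | 1 | 0
  26 | 1010011010 | 1 | 1
  27 | 0100110101 | 0 | 1
  28 | 1001101011 | 1 | 1
  29 | 0011010111 | 0 | 1
  30 | 0110101111 | 0 | 1
  31 | 1101011111 | 1 | 0
  32 | 1010111110 | 1 | 0
  33 | 0101111100 | 0 | 1
  34 | 1011111001 | 1 | 1
  35 | 0111110011 | 0 | 0
  36 | 1111100110 | 1 | 0
  37 | 1111001100 | 1 | 0
  38 | 1110011000 | 1 | 1
  39 | 1100110001 | 1 | 1
  40 | 1001100011 | 1 | 1
  41 | 0011000111 | 0 | 1
  42 | 0110001111 | 0 | 1
  43 | 1100011111 | 1 | 0
  44 | 1000111110 | 1 | 0
  45 | 0001111100 | 0 | 1
  46 | 0011111001 | 0 | 0
  47 | 0111110010 | 0 | 0
  48 | 1111100100 | 1 | 0
  49 | 1111001000 | 1 | 1
  50 | 1110010001 | 1 | 1
  51 | 1100100011 | 1 | 1
  52 | 1001000111 | 1 | 0
  53 | 0010001110 | 0 | 1
  54 | 0100011101 | 0 | 1
  55 | 1000111011 | 1 | 1
  56 | 0001110111 | 0 | 1
  57 | 0011101111 | 0 | 1
  58 | 0111011111 | 0 | 1
  59 | 1110111111 | 1 | 0
  60 | 1101111110 | 1 | 0
  61 | 1011111100 | 1 | 0
  62 | 0111111000 | 0 | 0
  63 | 1111110000 | 1 | 1
  64 | 1111100001 | 1 | 1
  65 | 1111000011 | 1 | 1
  66 | 1110000111 | 1 | 0
  67 | 1100001110 | 1 | 0
  68 | 1000011100 | 1 | 0
  69 | 0000111000 | 0 | 0
  70 | 0001110000 | 0 | 0
  71 | 0011100000 | 0 | 0
  72 | 0111000000 | 0 | 0
  73 | 1110000000 | 1 | 1
  74 | 1100000001 | 1 | 1
  75 | 1000000011 | 1 | 1
  76 | 0000000111 | 0 | 1
  77 | 0000001111 | 0 | 1
  78 | 0000011111 | 0 | 1
  79 | 0000111111 | 0 | 1
  80 | 0001111111 | 0 | 1
  81 | 0011111111 | 0 | 1
  82 | 0111111111 | 0 | 1
  83 | 1111111111 | 1 | 0
  84 | 1111111110 | 1 | 0
  85 | 1111111100 | 1 | 0
  86 | 1111111000 | 1 | 1
  87 | 1111110001 | 1 | 1
  88 | 1111100011 | 1 | 1

00000010000000001001001001101001101011111001100011111001000111011111100001110000000111111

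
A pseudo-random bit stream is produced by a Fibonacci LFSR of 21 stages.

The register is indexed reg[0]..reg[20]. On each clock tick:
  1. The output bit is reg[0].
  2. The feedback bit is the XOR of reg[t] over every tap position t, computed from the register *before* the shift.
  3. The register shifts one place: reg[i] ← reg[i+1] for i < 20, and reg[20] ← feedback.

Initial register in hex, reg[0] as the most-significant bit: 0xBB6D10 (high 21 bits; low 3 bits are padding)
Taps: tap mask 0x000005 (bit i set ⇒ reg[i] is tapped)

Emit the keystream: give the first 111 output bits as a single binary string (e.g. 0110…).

step | reg (before) | out | fb
   0 | 101110110110110100010 | 1 | 0
   1 | 011101101101101000100 | 0 | 1
   2 | 111011011011010001001 | 1 | 0
   3 | 110110110110100010010 | 1 | 1
   4 | 101101101101000100101 | 1 | 0
   5 | 011011011010001001010 | 0 | 1
   6 | 110110110100010010101 | 1 | 1
   7 | 101101101000100101011 | 1 | 0
   8 | 011011010001001010110 | 0 | 1
   9 | 110110100010010101101 | 1 | 1
  10 | 101101000100101011011 | 1 | 0
  11 | 011010001001010110110 | 0 | 1
  12 | 110100010010101101101 | 1 | 1
  13 | 101000100101011011011 | 1 | 0
  14 | 010001001010110110110 | 0 | 0
  15 | 100010010101101101100 | 1 | 1
  16 | 000100101011011011001 | 0 | 0
  17 | 001001010110110110010 | 0 | 1
  18 | 010010101101101100101 | 0 | 0
  19 | 100101011011011001010 | 1 | 1
  20 | 001010110110110010101 | 0 | 1
  21 | 010101101101100101011 | 0 | 0
  22 | 101011011011001010110 | 1 | 0
  23 | 010110110110010101100 | 0 | 0
  24 | 101101101100101011000 | 1 | 0
  25 | 011011011001010110000 | 0 | 1
  26 | 110110110010101100001 | 1 | 1
  27 | 101101100101011000011 | 1 | 0
  28 | 011011001010110000110 | 0 | 1
  29 | 110110010101100001101 | 1 | 1
  30 | 101100101011000011011 | 1 | 0
  31 | 011001010110000110110 | 0 | 1
  32 | 110010101100001101101 | 1 | 1
  33 | 100101011000011011011 | 1 | 1
  34 | 001010110000110110111 | 0 | 1
  35 | 010101100001101101111 | 0 | 0
  36 | 101011000011011011110 | 1 | 0
  37 | 010110000110110111100 | 0 | 0
  38 | 101100001101101111000 | 1 | 0
  39 | 011000011011011110000 | 0 | 1
  40 | 110000110110111100001 | 1 | 1
  41 | 100001101101111000011 | 1 | 1
  42 | 000011011011110000111 | 0 | 0
  43 | 000110110111100001110 | 0 | 0
  44 | 001101101111000011100 | 0 | 1
  45 | 011011011110000111001 | 0 | 1
  46 | 110110111100001110011 | 1 | 1
  47 | 101101111000011100111 | 1 | 0
  48 | 011011110000111001110 | 0 | 1
  49 | 110111100001110011101 | 1 | 1
  50 | 101111000011100111011 | 1 | 0
  51 | 011110000111001110110 | 0 | 1
  52 | 111100001110011101101 | 1 | 0
  53 | 111000011100111011010 | 1 | 0
  54 | 110000111001110110100 | 1 | 1
  55 | 100001110011101101001 | 1 | 1
  56 | 000011100111011010011 | 0 | 0
  57 | 000111001110110100110 | 0 | 0
  58 | 001110011101101001100 | 0 | 1
  59 | 011100111011010011001 | 0 | 1
  60 | 111001110110100110011 | 1 | 0
  61 | 110011101101001100110 | 1 | 1
  62 | 100111011010011001101 | 1 | 1
  63 | 001110110100110011011 | 0 | 1
  64 | 011101101001100110111 | 0 | 1
  65 | 111011010011001101111 | 1 | 0
  66 | 110110100110011011110 | 1 | 1
  67 | 101101001100110111101 | 1 | 0
  68 | 011010011001101111010 | 0 | 1
  69 | 110100110011011110101 | 1 | 1
  70 | 101001100110111101011 | 1 | 0
  71 | 010011001101111010110 | 0 | 0
  72 | 100110011011110101100 | 1 | 1
  73 | 001100110111101011001 | 0 | 1
  74 | 011001101111010110011 | 0 | 1
  75 | 110011011110101100111 | 1 | 1
  76 | 100110111101011001111 | 1 | 1
  77 | 001101111010110011111 | 0 | 1
  78 | 011011110101100111111 | 0 | 1
  79 | 110111101011001111111 | 1 | 1
  80 | 101111010110011111111 | 1 | 0
  81 | 011110101100111111110 | 0 | 1
  82 | 111101011001111111101 | 1 | 0
  83 | 111010110011111111010 | 1 | 0
  84 | 110101100111111110100 | 1 | 1
  85 | 101011001111111101001 | 1 | 0
  86 | 010110011111111010010 | 0 | 0
  87 | 101100111111110100100 | 1 | 0
  88 | 011001111111101001000 | 0 | 1
  89 | 110011111111010010001 | 1 | 1
  90 | 100111111110100100011 | 1 | 1
  91 | 001111111101001000111 | 0 | 1
  92 | 011111111010010001111 | 0 | 1
  93 | 111111110100100011111 | 1 | 0
  94 | 111111101001000111110 | 1 | 0
  95 | 111111010010001111100 | 1 | 0
  96 | 111110100100011111000 | 1 | 0
  97 | 111101001000111110000 | 1 | 0
  98 | 111010010001111100000 | 1 | 0
  99 | 110100100011111000000 | 1 | 1
 100 | 101001000111110000001 | 1 | 0
 101 | 010010001111100000010 | 0 | 0
 102 | 100100011111000000100 | 1 | 1
 103 | 001000111110000001001 | 0 | 1
 104 | 010001111100000010011 | 0 | 0
 105 | 100011111000000100110 | 1 | 1
 106 | 000111110000001001101 | 0 | 0
 107 | 001111100000010011010 | 0 | 1
 108 | 011111000000100110101 | 0 | 1
 109 | 111110000001001101011 | 1 | 0
 110 | 111100000010011010110 | 1 | 0

101110110110110100010010101101101100101011000011011011110000111001110110100110011011110101100111111110100100011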